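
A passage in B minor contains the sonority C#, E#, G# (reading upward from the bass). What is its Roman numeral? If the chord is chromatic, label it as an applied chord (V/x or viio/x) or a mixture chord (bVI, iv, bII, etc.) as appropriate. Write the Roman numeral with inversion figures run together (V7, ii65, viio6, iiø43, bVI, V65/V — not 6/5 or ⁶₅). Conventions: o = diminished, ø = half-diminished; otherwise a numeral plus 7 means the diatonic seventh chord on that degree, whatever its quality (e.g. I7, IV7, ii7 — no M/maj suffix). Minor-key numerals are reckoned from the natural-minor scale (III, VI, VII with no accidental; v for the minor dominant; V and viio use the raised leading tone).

V/V

Stacked in thirds the chord is C#-E#-G#: a major triad on C#.
C# is not a diatonic chord root with this quality in B minor, but it lies a perfect fifth above F# (V), so the chord functions as an applied dominant of V.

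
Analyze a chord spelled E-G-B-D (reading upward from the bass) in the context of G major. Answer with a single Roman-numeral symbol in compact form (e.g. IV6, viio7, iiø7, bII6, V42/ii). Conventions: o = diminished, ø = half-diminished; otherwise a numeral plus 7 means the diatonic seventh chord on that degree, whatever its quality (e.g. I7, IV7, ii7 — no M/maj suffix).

vi7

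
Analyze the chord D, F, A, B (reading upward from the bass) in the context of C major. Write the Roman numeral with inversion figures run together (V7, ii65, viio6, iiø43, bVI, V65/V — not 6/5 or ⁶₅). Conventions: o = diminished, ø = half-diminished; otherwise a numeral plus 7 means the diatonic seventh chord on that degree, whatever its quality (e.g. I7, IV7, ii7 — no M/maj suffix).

Stacked in thirds the chord is B-D-F-A: a half-diminished seventh chord on B.
B is scale degree 7 in C major, and a half-diminished seventh chord on that degree is written viiø7.
With D in the bass the chord is in first inversion, so the figured bass is 65.

viiø65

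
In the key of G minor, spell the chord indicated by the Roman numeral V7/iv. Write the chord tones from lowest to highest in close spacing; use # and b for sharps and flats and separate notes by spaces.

V7/iv is a secondary dominant — the dominant seventh of iv. iv in G minor is C, so the applied chord's root is G, a perfect fifth above.
Building a dominant seventh chord on G gives G-B-D-F.

G B D F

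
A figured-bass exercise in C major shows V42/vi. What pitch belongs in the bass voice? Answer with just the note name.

The applied chord V42/vi is rooted on E: E-G#-B-D.
The figure 42 means third inversion — the seventh is in the bass.

D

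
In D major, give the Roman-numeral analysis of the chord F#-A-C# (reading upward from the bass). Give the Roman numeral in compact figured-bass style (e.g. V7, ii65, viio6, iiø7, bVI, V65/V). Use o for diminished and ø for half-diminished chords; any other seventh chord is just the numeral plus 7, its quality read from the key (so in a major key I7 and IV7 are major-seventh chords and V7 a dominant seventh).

Stacked in thirds the chord is F#-A-C#: a minor triad on F#.
In D major, F# is the mediant; the diatonic minor triad there is iii.

iii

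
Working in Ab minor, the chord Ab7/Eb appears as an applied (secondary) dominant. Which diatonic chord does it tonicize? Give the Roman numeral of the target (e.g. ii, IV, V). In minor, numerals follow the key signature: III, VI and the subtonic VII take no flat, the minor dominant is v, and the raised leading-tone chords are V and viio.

The chord is a dominant seventh chord on Ab.
A dominant resolves down a perfect fifth: Ab → Db. In Ab minor, Db is scale degree 4, i.e. iv.

iv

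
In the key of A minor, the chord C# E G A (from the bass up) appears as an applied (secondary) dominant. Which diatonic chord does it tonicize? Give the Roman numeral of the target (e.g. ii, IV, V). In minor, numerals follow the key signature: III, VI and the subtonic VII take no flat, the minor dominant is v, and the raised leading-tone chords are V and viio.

The chord is a dominant seventh chord on A.
A dominant resolves down a perfect fifth: A → D. In A minor, D is scale degree 4, i.e. iv.

iv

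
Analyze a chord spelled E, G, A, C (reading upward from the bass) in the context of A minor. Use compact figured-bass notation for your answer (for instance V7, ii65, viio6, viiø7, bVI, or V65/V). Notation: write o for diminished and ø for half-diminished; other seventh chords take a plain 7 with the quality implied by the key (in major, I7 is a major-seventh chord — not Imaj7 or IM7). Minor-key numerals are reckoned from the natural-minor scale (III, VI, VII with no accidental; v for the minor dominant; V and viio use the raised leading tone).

i43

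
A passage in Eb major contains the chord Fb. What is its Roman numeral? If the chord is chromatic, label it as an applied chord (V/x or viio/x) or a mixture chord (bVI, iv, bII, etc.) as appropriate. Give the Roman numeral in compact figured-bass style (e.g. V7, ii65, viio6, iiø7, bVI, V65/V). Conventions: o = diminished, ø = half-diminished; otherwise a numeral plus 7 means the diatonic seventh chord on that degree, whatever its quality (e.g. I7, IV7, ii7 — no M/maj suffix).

bII

Stacked in thirds the chord is Fb-Ab-Cb: a major triad on Fb.
Fb is the lowered second degree of Eb major (diatonic 2 would be F). This is the Neapolitan chord — a major triad on the lowered second degree.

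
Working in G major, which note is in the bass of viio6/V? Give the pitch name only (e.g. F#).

The applied chord viio6/V is rooted on C#: C#-E-G.
The figure 6 means first inversion — the third is in the bass.

E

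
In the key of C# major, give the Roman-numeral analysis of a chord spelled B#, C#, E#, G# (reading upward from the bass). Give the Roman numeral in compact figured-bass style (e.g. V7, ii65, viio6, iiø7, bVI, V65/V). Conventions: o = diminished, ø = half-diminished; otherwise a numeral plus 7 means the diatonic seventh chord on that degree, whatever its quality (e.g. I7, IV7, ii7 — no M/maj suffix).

The pitches C#-E#-G#-B# form a major seventh chord rooted on C#.
In C# major, C# is the tonic; the diatonic major seventh chord there is I7.
With B# in the bass the chord is in third inversion, so the figured bass is 42.

I42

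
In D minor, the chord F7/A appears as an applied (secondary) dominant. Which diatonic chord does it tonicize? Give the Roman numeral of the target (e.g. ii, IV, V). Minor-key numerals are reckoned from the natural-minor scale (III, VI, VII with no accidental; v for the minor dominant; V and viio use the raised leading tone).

The chord is a dominant seventh chord on F.
A dominant resolves down a perfect fifth: F → Bb. In D minor, Bb is scale degree 6, i.e. VI.

VI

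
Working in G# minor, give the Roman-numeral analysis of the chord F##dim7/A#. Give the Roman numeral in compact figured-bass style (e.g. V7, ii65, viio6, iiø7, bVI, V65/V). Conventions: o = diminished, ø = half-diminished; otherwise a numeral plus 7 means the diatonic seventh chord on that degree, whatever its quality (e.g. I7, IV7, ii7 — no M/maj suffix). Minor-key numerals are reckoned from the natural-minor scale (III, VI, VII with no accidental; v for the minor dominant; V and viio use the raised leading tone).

Stacked in thirds the chord is F##-A#-C#-E: a fully diminished seventh chord on F##.
F## is scale degree 7 in G# minor, and a fully diminished seventh chord on that degree is written viio7.
With A# in the bass the chord is in first inversion, so the figured bass is 65.

viio65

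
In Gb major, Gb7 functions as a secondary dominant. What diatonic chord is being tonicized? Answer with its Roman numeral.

The chord is a dominant seventh chord on Gb.
A dominant resolves down a perfect fifth: Gb → Cb. In Gb major, Cb is scale degree 4, i.e. IV.

IV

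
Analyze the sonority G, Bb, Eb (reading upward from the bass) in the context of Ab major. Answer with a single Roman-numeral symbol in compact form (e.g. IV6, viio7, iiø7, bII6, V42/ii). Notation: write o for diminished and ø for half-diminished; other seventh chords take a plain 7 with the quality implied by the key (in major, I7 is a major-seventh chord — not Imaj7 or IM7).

V6

The pitches Eb-G-Bb form a major triad rooted on Eb.
Eb is scale degree 5 in Ab major, and a major triad on that degree is written V.
With G in the bass the chord is in first inversion, so the figured bass is 6.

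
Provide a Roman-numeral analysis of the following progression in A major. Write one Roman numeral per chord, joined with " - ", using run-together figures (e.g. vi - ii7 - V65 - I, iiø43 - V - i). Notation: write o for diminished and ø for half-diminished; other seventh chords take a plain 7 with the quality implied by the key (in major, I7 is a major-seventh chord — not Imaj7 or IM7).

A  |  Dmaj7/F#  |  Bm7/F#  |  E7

I - IV65 - ii43 - V7

A: major triad on A = scale degree 1 → I.
Dmaj7/F#: root D is the subdominant; major seventh chord there is IV65.
Bm7/F# has root B, degree 2 in A major, so ii43.
E7: dominant seventh chord on E = scale degree 5 → V7.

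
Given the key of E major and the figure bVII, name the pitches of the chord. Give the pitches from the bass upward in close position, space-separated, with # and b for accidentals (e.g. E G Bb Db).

Scale degree 7 in E major is D#; lowering it a half step gives D. bVII is a major triad on the lowered seventh degree (the subtonic), borrowed from the parallel minor.
So the chord is D-F#-A.

D F# A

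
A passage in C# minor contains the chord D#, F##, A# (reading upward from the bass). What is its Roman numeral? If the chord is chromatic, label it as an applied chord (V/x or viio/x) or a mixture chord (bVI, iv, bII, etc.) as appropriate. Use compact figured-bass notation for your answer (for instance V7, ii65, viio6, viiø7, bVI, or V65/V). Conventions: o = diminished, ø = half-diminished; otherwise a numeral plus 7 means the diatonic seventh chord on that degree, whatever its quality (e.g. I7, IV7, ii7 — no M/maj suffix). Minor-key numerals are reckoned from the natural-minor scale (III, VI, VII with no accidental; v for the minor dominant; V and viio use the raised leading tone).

The pitches D#-F##-A# form a major triad rooted on D#.
D# is not a diatonic chord root with this quality in C# minor, but it lies a perfect fifth above G# (V), so the chord functions as an applied dominant of V.

V/V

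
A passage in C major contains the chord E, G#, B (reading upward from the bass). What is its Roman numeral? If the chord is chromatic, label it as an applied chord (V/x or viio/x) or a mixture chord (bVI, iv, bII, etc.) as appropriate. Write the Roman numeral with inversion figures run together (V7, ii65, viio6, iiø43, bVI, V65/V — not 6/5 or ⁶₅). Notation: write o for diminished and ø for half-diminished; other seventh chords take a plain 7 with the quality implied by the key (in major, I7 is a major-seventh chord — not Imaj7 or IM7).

V/vi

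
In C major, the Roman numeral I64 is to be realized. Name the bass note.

G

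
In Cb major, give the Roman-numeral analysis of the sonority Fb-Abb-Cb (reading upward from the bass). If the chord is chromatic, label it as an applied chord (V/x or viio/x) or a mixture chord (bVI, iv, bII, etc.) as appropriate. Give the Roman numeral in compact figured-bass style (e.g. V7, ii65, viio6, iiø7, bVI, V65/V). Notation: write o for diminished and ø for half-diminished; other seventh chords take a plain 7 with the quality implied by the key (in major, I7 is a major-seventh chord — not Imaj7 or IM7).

iv

Stacked in thirds the chord is Fb-Abb-Cb: a minor triad on Fb.
Fb is the fourth degree of Cb major. This is the minor subdominant, borrowed from the parallel minor.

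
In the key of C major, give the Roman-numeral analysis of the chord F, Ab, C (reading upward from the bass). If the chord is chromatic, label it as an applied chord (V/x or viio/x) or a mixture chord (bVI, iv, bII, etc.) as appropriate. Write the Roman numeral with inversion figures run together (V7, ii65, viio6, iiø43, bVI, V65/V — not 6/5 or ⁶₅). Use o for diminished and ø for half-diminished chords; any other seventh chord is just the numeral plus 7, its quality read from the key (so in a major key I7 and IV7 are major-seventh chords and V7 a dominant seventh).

iv

The pitches F-Ab-C form a minor triad rooted on F.
F is the fourth degree of C major. This is the minor subdominant, borrowed from the parallel minor.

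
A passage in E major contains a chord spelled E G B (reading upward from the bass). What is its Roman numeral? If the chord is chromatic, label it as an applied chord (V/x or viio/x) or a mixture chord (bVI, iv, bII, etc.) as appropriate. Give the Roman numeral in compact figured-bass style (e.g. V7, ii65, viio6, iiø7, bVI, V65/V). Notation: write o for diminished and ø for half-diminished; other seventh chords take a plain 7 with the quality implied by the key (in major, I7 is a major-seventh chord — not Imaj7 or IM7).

Stacked in thirds the chord is E-G-B: a minor triad on E.
E is the first degree of E major. This is the minor tonic, borrowed from the parallel minor.

i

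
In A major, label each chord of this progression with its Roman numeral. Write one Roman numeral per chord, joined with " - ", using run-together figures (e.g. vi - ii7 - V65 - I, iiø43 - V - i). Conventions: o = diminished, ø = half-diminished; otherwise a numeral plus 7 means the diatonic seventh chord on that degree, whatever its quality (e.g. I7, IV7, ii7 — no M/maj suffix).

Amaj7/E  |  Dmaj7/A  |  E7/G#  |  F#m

Amaj7/E: root A is the tonic; major seventh chord there is I43.
Dmaj7/A: major seventh chord on D = scale degree 4 → IV43.
E7/G#: root E is the dominant; dominant seventh chord there is V65.
F#m has root F#, degree 6 in A major, so vi.

I43 - IV43 - V65 - vi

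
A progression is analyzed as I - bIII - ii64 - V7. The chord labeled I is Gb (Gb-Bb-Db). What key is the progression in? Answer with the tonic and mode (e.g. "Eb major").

Gb major

The chord Gb is a major triad rooted on Gb; its label is I.
If Gb is scale degree 1 and the mode makes that degree carry a major triad, the tonic is Gb and the mode is major.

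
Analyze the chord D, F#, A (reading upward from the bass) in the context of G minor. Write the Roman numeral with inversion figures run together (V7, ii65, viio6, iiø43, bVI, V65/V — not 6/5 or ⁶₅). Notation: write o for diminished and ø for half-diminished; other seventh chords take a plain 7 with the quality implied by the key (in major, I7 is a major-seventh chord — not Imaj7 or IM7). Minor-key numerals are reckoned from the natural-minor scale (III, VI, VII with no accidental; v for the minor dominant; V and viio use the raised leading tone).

Stacked in thirds the chord is D-F#-A: a major triad on D.
In G minor, D is the dominant; the diatonic major triad there is V.

V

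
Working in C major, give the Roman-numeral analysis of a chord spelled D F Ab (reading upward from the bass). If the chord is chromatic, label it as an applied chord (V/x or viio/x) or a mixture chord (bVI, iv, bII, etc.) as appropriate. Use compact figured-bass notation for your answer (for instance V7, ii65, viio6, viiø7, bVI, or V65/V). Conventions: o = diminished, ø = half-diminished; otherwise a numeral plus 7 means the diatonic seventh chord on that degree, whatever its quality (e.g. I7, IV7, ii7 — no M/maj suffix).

iio

Stacked in thirds the chord is D-F-Ab: a diminished triad on D.
D is the second degree of C major. This is the diminished supertonic triad, borrowed from the parallel minor.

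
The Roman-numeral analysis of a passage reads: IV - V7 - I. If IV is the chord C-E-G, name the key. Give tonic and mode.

G major

IV is given as C-E-G — a major triad with root C.
Counting down 3 scale steps from C places the tonic on G; a major triad on degree 4 is diatonic only in major.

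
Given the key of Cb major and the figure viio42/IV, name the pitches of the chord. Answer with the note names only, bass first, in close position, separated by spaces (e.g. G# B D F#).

Dbb Eb Gb Bbb

viio42/IV is a secondary leading-tone chord. The target IV is Fb in Cb major; the applied chord is rooted a semitone below, on Eb.
Building a fully diminished seventh chord on Eb gives Eb-Gb-Bbb-Dbb.
The figured bass 42 indicates third inversion, placing the seventh (Dbb) in the bass: Dbb-Eb-Gb-Bbb.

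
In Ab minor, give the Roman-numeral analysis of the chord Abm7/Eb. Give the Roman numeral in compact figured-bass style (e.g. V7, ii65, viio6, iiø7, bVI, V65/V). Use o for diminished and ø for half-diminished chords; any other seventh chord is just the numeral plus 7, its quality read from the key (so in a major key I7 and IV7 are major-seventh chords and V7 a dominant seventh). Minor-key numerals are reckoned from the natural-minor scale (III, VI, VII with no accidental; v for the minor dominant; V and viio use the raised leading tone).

Stacked in thirds the chord is Ab-Cb-Eb-Gb: a minor seventh chord on Ab.
Ab is scale degree 1 in Ab minor, and a minor seventh chord on that degree is written i7.
With Eb in the bass the chord is in second inversion, so the figured bass is 43.

i43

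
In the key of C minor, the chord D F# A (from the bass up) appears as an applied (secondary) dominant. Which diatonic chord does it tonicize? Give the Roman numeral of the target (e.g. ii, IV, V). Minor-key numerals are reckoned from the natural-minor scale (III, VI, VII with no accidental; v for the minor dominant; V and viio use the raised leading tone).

V

The chord is a major triad on D.
A dominant resolves down a perfect fifth: D → G. In C minor, G is scale degree 5, i.e. V.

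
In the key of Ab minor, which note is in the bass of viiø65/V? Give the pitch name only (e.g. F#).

F

The applied chord viiø65/V is rooted on D: D-F-Ab-C.
The figure 65 means first inversion — the third is in the bass.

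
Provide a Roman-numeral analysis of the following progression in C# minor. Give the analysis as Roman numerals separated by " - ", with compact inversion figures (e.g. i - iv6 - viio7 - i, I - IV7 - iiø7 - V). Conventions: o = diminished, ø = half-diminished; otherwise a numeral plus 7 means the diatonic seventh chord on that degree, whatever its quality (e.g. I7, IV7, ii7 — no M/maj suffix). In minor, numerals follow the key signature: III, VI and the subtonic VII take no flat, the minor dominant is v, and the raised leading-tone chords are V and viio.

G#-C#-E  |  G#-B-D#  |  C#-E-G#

i64 - v - i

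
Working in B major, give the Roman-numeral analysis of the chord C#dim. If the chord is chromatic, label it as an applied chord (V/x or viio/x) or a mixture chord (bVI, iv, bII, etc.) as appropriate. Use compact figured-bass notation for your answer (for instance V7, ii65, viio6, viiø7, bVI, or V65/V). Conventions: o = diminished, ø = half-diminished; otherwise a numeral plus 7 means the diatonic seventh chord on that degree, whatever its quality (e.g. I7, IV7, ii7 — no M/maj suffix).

The pitches C#-E-G form a diminished triad rooted on C#.
C# is the second degree of B major. This is the diminished supertonic triad, borrowed from the parallel minor.

iio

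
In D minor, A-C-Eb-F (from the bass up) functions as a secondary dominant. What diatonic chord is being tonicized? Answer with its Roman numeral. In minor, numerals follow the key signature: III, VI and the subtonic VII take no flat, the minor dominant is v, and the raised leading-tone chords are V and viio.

VI

The chord is a dominant seventh chord on F.
A dominant resolves down a perfect fifth: F → Bb. In D minor, Bb is scale degree 6, i.e. VI.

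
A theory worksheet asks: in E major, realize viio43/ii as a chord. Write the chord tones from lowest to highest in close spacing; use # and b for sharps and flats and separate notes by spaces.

B D E# G#

viio43/ii is a secondary leading-tone chord. The target ii is F# in E major; the applied chord is rooted a semitone below, on E#.
Building a fully diminished seventh chord on E# gives E#-G#-B-D.
With the 43 figure the chord is in second inversion; from the bass B upward in close position it reads B-D-E#-G#.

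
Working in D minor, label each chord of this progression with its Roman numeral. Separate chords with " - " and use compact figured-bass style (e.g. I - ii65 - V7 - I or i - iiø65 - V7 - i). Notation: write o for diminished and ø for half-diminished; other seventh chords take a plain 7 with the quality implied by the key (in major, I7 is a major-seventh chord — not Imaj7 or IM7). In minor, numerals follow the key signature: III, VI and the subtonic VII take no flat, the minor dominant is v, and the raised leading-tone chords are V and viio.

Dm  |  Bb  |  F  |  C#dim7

i - VI - III - viio7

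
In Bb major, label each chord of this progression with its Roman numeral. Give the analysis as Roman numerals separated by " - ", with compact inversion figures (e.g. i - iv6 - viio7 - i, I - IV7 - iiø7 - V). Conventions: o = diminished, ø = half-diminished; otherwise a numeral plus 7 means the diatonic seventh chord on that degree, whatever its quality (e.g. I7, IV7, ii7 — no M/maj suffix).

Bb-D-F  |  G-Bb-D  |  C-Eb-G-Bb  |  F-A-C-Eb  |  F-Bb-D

I - vi - ii7 - V7 - I64

Bb-D-F: major triad on Bb = scale degree 1 → I.
G-Bb-D has root G, degree 6 in Bb major, so vi.
C-Eb-G-Bb: minor seventh chord on C = scale degree 2 → ii7.
F-A-C-Eb has root F, degree 5 in Bb major, so V7.
F-Bb-D: root Bb is the tonic; major triad there is I64.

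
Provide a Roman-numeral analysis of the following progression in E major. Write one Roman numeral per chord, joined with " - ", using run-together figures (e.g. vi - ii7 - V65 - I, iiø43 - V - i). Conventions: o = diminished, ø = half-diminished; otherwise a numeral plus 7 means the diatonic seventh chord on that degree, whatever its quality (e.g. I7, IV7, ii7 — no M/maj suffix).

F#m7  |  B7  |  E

ii7 - V7 - I

F#m7: minor seventh chord on F# = scale degree 2 → ii7.
B7: dominant seventh chord on B = scale degree 5 → V7.
E has root E, degree 1 in E major, so I.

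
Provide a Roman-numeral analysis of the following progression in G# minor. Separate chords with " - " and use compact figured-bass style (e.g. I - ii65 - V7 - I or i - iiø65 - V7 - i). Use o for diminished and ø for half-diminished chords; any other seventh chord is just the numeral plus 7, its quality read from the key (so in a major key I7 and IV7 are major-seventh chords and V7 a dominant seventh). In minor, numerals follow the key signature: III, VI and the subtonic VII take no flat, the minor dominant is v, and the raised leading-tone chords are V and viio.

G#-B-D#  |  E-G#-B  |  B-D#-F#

G#-B-D#: root G# is the tonic; minor triad there is i.
E-G#-B: root E is the submediant; major triad there is VI.
B-D#-F#: root B is the mediant; major triad there is III.

i - VI - III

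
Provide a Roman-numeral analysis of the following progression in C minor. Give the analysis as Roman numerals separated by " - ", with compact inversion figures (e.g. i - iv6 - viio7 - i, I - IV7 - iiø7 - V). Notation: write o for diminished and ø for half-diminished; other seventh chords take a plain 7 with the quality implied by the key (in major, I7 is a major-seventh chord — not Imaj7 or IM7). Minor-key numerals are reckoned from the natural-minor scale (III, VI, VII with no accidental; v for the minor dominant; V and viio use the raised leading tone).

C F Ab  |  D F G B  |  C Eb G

iv64 - V43 - i

C-F-Ab: minor triad on F = scale degree 4 → iv64.
D-F-G-B: root G is the dominant; dominant seventh chord there is V43.
C-Eb-G: minor triad on C = scale degree 1 → i.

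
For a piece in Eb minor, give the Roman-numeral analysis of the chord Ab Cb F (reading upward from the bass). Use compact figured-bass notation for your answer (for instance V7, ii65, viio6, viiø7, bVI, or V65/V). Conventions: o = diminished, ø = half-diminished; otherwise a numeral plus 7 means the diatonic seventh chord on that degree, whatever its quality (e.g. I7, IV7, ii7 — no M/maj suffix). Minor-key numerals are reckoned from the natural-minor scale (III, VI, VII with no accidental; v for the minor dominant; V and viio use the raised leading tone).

The pitches F-Ab-Cb form a diminished triad rooted on F.
In Eb minor, F is the supertonic; the diatonic diminished triad there is iio.
With Ab in the bass the chord is in first inversion, so the figured bass is 6.

iio6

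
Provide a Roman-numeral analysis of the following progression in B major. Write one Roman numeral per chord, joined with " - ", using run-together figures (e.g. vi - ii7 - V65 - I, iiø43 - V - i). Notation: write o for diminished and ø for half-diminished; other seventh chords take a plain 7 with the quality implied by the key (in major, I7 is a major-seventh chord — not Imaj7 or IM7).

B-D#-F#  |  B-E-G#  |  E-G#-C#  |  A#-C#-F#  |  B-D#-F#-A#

I - IV64 - ii6 - V6 - I7

B-D#-F# has root B, degree 1 in B major, so I.
B-E-G# has root E, degree 4 in B major, so IV64.
E-G#-C#: root C# is the supertonic; minor triad there is ii6.
A#-C#-F#: major triad on F# = scale degree 5 → V6.
B-D#-F#-A#: root B is the tonic; major seventh chord there is I7.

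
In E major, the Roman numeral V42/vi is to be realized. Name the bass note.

F#

The applied chord V42/vi is rooted on G#: G#-B#-D#-F#.
The figure 42 means third inversion — the seventh is in the bass.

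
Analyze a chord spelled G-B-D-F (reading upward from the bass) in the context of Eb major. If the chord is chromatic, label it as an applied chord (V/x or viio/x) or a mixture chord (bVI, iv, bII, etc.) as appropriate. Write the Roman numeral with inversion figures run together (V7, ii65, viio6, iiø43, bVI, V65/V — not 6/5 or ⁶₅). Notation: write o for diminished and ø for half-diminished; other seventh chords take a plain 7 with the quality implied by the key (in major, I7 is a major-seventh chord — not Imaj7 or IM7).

Stacked in thirds the chord is G-B-D-F: a dominant seventh chord on G.
G is not a diatonic chord root with this quality in Eb major, but it lies a perfect fifth above C (vi), so the chord functions as an applied dominant of vi.

V7/vi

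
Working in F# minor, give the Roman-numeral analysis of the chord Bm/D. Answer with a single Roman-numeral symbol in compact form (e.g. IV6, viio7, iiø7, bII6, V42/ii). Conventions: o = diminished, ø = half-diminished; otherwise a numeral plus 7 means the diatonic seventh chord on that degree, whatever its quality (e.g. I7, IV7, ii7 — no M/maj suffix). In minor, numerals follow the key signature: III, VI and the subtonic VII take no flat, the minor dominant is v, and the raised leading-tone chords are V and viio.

The pitches B-D-F# form a minor triad rooted on B.
In F# minor, B is the subdominant; the diatonic minor triad there is iv.
With D in the bass the chord is in first inversion, so the figured bass is 6.

iv6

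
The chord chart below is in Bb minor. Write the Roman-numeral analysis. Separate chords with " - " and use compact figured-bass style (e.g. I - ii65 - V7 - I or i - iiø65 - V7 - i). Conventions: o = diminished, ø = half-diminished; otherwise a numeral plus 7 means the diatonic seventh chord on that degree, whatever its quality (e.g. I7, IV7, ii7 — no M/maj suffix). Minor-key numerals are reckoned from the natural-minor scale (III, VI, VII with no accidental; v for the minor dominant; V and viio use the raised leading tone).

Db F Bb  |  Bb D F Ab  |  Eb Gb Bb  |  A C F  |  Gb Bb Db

i6 - V7/iv - iv - V6 - VI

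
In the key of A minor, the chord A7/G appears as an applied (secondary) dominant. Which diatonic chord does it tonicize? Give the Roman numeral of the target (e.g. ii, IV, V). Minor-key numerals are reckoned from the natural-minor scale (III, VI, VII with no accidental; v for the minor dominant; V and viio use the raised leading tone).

iv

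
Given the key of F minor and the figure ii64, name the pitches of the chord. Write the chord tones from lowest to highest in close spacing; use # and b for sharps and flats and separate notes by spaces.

D G Bb

Scale degree 2 in F minor is G; here the chord built on it is altered to a minor triad. ii64 is the minor supertonic, borrowed from the parallel major (the Dorian ii).
So the chord is G-Bb-D, a minor triad.
With the 64 figure the chord is in second inversion; from the bass D upward in close position it reads D-G-Bb.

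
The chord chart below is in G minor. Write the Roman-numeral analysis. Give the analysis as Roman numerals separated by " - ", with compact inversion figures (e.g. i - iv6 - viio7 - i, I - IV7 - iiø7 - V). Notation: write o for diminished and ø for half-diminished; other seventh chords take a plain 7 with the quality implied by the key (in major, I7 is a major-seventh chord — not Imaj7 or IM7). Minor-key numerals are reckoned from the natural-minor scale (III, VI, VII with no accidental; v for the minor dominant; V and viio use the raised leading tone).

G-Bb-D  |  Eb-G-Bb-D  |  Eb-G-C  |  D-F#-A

i - VI7 - iv6 - V

G-Bb-D: minor triad on G = scale degree 1 → i.
Eb-G-Bb-D has root Eb, degree 6 in G minor, so VI7.
Eb-G-C has root C, degree 4 in G minor, so iv6.
D-F#-A: major triad on D = scale degree 5 → V.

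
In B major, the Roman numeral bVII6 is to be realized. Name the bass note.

C#

bVII in B major has root A; the chord is A-C#-E.
The figure 6 means first inversion — the third is in the bass.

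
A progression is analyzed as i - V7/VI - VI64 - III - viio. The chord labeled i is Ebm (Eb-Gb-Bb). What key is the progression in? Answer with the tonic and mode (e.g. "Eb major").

Eb minor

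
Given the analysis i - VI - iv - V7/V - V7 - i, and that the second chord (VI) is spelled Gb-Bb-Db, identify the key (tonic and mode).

VI is given as Gb-Bb-Db — a major triad with root Gb.
VI on Gb implies Gb is the submediant; that puts the tonic at Bb, and the uppercase numeral fits minor mode.

Bb minor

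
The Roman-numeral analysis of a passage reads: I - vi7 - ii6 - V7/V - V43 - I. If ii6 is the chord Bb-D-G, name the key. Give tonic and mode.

F major

The chord Gm/Bb is a minor triad rooted on G; its label is ii6.
ii6 on G implies G is the supertonic; that puts the tonic at F, and the lowercase numeral fits major mode.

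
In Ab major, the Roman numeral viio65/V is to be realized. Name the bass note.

F

The applied chord viio65/V is rooted on D: D-F-Ab-Cb.
The figure 65 means first inversion — the third is in the bass.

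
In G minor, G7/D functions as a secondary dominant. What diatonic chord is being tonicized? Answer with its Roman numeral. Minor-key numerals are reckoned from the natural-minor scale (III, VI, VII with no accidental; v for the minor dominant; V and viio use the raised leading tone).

The chord is a dominant seventh chord on G.
A dominant resolves down a perfect fifth: G → C. In G minor, C is scale degree 4, i.e. iv.

iv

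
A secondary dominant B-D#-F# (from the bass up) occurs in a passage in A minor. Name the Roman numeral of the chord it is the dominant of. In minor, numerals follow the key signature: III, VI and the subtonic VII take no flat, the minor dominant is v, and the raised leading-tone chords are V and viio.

V

The chord is a major triad on B.
A dominant resolves down a perfect fifth: B → E. In A minor, E is scale degree 5, i.e. V.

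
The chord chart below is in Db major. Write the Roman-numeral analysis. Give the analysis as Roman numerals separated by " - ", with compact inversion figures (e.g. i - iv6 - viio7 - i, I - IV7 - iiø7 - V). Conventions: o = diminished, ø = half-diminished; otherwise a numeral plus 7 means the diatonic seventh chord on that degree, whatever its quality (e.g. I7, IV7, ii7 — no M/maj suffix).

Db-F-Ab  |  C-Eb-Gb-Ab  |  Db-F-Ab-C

Db-F-Ab: major triad on Db = scale degree 1 → I.
C-Eb-Gb-Ab: dominant seventh chord on Ab = scale degree 5 → V65.
Db-F-Ab-C: major seventh chord on Db = scale degree 1 → I7.

I - V65 - I7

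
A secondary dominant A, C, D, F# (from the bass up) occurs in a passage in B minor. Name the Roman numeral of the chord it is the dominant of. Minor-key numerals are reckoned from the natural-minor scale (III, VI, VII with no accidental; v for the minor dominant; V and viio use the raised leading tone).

The chord is a dominant seventh chord on D.
A dominant resolves down a perfect fifth: D → G. In B minor, G is scale degree 6, i.e. VI.

VI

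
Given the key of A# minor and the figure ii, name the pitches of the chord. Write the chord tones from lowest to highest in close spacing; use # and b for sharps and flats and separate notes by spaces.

B# D# F##

Scale degree 2 in A# minor is B#; here the chord built on it is altered to a minor triad. ii is the minor supertonic, borrowed from the parallel major (the Dorian ii).
So the chord is B#-D#-F##, a minor triad.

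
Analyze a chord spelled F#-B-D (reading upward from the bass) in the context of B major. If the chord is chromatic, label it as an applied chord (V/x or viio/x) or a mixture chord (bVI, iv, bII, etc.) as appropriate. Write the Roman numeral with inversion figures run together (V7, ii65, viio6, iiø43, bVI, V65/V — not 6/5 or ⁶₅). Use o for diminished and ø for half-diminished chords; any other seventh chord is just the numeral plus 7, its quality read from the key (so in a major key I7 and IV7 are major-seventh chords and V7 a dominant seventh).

i64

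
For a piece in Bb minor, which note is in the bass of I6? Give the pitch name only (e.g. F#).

I in Bb minor has root Bb; the chord is Bb-D-F.
The figure 6 means first inversion — the third is in the bass.

D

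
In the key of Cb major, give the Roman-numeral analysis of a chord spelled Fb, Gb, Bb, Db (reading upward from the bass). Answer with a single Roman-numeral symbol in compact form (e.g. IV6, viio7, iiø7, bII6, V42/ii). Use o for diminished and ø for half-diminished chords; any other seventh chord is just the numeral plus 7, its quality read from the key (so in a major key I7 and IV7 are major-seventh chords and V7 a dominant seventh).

The pitches Gb-Bb-Db-Fb form a dominant seventh chord rooted on Gb.
Gb is scale degree 5 in Cb major, and a dominant seventh chord on that degree is written V7.
With Fb in the bass the chord is in third inversion, so the figured bass is 42.

V42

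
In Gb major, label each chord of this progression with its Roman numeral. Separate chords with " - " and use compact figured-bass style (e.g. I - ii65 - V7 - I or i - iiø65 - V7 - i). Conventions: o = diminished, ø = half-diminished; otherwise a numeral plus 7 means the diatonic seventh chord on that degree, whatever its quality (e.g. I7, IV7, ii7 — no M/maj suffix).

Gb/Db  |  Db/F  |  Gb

Gb/Db has root Gb, degree 1 in Gb major, so I64.
Db/F has root Db, degree 5 in Gb major, so V6.
Gb has root Gb, degree 1 in Gb major, so I.

I64 - V6 - I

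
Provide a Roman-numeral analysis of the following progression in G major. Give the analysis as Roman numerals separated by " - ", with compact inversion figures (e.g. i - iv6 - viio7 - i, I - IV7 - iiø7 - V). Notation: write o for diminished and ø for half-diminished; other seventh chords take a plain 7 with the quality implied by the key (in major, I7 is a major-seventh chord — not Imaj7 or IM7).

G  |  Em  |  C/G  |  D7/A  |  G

G: major triad on G = scale degree 1 → I.
Em: root E is the submediant; minor triad there is vi.
C/G: root C is the subdominant; major triad there is IV64.
D7/A: dominant seventh chord on D = scale degree 5 → V43.
G has root G, degree 1 in G major, so I.

I - vi - IV64 - V43 - I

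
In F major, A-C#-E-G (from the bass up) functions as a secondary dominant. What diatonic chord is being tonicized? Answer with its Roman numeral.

vi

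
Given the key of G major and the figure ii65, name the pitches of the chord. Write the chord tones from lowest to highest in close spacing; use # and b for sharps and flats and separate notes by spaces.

C E G A

The numeral's case and figure indicate a minor seventh chord. In G major its root, the supertonic, is A.
Stacking thirds from A gives A-C-E-G.
With the 65 figure the chord is in first inversion; from the bass C upward in close position it reads C-E-G-A.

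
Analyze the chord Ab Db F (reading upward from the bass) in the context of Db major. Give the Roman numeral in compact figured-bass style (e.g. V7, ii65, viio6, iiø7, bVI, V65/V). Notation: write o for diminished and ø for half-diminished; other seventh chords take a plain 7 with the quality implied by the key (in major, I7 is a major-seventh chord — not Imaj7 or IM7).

I64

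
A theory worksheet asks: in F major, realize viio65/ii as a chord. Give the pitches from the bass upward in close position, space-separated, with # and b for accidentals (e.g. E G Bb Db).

A C Eb F#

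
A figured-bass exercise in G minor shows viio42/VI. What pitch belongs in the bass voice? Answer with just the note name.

Cb

The applied chord viio42/VI is rooted on D: D-F-Ab-Cb.
The figure 42 means third inversion — the seventh is in the bass.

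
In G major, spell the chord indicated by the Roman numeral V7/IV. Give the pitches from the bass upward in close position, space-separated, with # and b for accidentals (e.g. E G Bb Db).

G B D F

V7/IV is a secondary dominant — the dominant seventh of IV. IV in G major is C, so the applied chord's root is G, a perfect fifth above.
Building a dominant seventh chord on G gives G-B-D-F.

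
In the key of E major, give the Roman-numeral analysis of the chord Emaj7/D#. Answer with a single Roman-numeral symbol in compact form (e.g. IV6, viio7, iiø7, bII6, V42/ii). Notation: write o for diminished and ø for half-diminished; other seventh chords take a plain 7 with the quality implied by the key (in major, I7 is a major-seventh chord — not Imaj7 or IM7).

I42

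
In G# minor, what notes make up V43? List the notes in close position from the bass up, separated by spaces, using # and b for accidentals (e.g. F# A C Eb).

A# C# D# F##

In G# minor, scale degree 5 is D#. The dominant is major (leading tone raised), so V is a dominant seventh chord.
That chord is spelled D#-F##-A#-C#.
With the 43 figure the chord is in second inversion; from the bass A# upward in close position it reads A#-C#-D#-F##.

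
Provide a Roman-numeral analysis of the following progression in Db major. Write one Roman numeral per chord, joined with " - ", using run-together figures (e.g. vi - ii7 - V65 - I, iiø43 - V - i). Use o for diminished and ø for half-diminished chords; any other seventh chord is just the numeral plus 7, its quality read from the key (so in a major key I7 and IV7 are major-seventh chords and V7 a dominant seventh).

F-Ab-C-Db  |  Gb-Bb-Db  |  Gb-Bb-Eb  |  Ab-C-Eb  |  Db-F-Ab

F-Ab-C-Db has root Db, degree 1 in Db major, so I65.
Gb-Bb-Db: root Gb is the subdominant; major triad there is IV.
Gb-Bb-Eb has root Eb, degree 2 in Db major, so ii6.
Ab-C-Eb: root Ab is the dominant; major triad there is V.
Db-F-Ab: root Db is the tonic; major triad there is I.

I65 - IV - ii6 - V - I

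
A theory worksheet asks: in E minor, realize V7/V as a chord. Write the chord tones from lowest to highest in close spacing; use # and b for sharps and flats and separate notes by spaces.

The slash means an applied dominant: we want the dominant of V. In E minor, V is B major, and its dominant is built on F#.
Building a dominant seventh chord on F# gives F#-A#-C#-E.

F# A# C# E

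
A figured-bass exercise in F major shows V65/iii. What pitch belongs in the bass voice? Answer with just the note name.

G#

The applied chord V65/iii is rooted on E: E-G#-B-D.
The figure 65 means first inversion — the third is in the bass.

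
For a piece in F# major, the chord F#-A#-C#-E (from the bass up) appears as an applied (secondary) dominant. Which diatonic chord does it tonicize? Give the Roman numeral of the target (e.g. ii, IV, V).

The chord is a dominant seventh chord on F#.
A dominant resolves down a perfect fifth: F# → B. In F# major, B is scale degree 4, i.e. IV.

IV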